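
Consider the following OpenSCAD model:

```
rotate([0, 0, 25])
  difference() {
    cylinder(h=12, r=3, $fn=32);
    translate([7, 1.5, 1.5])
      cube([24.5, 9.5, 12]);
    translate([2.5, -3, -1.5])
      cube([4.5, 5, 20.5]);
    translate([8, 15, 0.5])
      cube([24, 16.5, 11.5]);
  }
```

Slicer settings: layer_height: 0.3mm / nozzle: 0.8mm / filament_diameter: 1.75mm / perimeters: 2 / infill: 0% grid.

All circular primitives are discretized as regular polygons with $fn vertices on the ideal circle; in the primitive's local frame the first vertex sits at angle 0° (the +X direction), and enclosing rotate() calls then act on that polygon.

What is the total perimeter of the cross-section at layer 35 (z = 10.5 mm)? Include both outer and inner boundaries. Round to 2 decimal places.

18.63 mm

At z = 10.5 mm: the r=3 cylinder gives a regular 32-gon of circumradius 3 (constant along its height) (perimeter = 2·32·3.000·sin(180°/32) = 18.82 mm); the 24.5×9.5 cube at (7, 1.5) contributes its full rectangle (perimeter 68.00 mm); the cube at (2.5, -3) (footprint 4.5×5) is included at this height (perimeter 19.00 mm); the cube at (8, 15) is present — its section is the full 24×16.5 rectangle (perimeter 81.00 mm); Taking the first minus the rest: starting from the r=3 cylinder, the 24.5×9.5 cube at (7, 1.5) misses the remaining region (no effect); the 4.5×5 cube at (2.5, -3) partially overlaps it — only the 1.09 mm² overlap (of its 22.50 mm²) is removed, clipping the outline; the 24×16.5 cube at (8, 15) misses the remaining region (no effect) — boundary = 18.63 mm; (rotated 25° about Z; rotation is an isometry so areas/perimeters/island counts are preserved). Overall, the cross-section is a single solid region. Total boundary length (outer) = 18.63 mm.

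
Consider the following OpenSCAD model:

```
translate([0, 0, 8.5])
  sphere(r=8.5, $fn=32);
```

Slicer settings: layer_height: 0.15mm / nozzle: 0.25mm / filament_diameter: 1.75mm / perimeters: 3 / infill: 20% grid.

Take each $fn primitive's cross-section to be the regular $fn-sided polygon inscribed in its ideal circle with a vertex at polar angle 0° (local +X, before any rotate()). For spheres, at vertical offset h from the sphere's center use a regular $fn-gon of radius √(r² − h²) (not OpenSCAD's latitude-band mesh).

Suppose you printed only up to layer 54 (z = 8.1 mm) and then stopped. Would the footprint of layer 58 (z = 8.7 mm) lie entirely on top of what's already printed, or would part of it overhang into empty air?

Compare the two slices. At z = 8.1: the r=8.5 sphere slices to a regular 32-gon of circumradius 8.491 (√(r²−h²) with h=0.4 from center) (area = (32/2)·8.491²·sin(360°/32) = 225.02 mm²). At z = 8.7: the r=8.5 sphere slices to a regular 32-gon of circumradius 8.498 (√(r²−h²) with h=0.2 from center) (area = (32/2)·8.498²·sin(360°/32) = 225.40 mm²). Checking containment: the cross-section at z = 8.7 is a subset of the cross-section at z = 8.1.

entirely on top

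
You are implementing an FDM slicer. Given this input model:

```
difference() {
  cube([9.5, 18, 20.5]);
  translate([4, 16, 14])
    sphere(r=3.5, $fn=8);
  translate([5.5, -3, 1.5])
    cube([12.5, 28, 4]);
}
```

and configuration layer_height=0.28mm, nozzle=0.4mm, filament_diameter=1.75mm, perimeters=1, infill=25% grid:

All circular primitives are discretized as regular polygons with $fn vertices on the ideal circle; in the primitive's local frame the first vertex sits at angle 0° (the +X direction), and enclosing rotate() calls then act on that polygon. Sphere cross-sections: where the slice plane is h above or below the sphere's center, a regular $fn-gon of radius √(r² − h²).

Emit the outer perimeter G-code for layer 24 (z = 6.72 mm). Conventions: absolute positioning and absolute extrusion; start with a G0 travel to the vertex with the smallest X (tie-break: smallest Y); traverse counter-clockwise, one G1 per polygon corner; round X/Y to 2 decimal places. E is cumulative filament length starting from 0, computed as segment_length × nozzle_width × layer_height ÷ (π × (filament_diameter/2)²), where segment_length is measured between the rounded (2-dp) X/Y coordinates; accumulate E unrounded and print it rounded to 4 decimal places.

G0 X0.00 Y0.00 Z6.72
G1 X9.50 Y0.00 E0.4424
G1 X9.50 Y18.00 E1.2805
G1 X0.00 Y18.00 E1.7229
G1 X0.00 Y0.00 E2.5610

At z = 6.72 mm: the cube (footprint 9.5×18) is included at this height; the sphere at (4, 16) is absent (|z−center|=7.280 > r=3.5); the cube at (5.5, -3) does not reach this height (z outside [1.5, 5.5]); Subtracting the remaining from the first: none of the subtracted shapes is present at this height, so the 9.5×18 cube is unchanged — 1 connected region. The outline is a single polygon with 4 vertices. Extrusion per mm of travel: 0.4 × 0.28 / (π × 0.875²) = 0.046564. Accumulating E over each segment gives final E = 2.5610.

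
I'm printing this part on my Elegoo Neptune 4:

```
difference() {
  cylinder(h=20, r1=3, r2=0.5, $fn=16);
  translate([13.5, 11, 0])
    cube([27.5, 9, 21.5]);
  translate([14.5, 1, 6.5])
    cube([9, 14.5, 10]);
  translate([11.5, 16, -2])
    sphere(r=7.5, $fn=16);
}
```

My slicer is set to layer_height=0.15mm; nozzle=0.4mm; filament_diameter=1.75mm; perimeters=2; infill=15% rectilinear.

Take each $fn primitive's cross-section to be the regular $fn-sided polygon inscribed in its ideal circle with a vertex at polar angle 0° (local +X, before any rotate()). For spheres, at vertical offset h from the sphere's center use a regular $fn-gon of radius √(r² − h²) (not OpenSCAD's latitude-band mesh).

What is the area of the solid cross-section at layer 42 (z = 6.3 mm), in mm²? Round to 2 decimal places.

14.99 mm²

At z = 6.3 mm: the cone (r1=3→r2=0.5) has section circumradius 2.212 here — a regular 16-gon (area = (16/2)·2.212²·sin(360°/16) = 14.99 mm²); the cube at (13.5, 11) (footprint 27.5×9) is included at this height (area 247.50 mm²); the cube at (14.5, 1) is absent (z outside [6.5, 16.5]); the sphere at (11.5, 16) does not reach this height (|z−center|=8.300 > r=7.5); Taking the first minus the rest: starting from the cone (14.99 mm²), the 27.5×9 cube at (13.5, 11) misses the remaining region (no effect) — area = 14.99 mm². Overall, the cross-section is a single solid region. Net area = 14.99 mm².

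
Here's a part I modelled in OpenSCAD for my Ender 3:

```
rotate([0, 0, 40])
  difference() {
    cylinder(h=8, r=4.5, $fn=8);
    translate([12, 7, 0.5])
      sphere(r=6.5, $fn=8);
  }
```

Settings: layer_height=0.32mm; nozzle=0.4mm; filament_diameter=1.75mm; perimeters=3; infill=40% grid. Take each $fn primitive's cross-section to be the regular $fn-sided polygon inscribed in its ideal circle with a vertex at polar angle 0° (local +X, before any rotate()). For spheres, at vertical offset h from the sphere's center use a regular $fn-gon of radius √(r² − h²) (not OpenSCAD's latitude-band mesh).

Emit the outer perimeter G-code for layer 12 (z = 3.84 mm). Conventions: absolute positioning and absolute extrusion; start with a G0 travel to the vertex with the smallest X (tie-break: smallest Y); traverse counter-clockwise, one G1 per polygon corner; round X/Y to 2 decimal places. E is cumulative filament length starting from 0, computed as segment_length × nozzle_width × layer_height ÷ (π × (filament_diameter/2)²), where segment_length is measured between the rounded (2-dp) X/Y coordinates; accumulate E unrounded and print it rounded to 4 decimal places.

At z = 3.84 mm: the cylinder: section is a regular 8-gon, circumradius r=4.5; the sphere at (12, 7): section is a regular 8-gon, circumradius = √(r²−h²) = √(6.5²−3.34²) = 5.576; Taking the first minus the rest: starting from the r=4.5 cylinder, the r=6.5 sphere at (12, 7) misses the remaining region (no effect) — 1 connected region; (whole slice rotated 40° about Z — lengths, areas and connectivity unchanged). The outline is a single polygon with 8 vertices. Extrusion per mm of travel: 0.4 × 0.32 / (π × 0.875²) = 0.053216. Accumulating E over each segment gives final E = 1.4659.

G0 X-4.48 Y0.39 Z3.84
G1 X-3.45 Y-2.89 E0.1830
G1 X-0.39 Y-4.48 E0.3665
G1 X2.89 Y-3.45 E0.5494
G1 X4.48 Y-0.39 E0.7329
G1 X3.45 Y2.89 E0.9159
G1 X0.39 Y4.48 E1.0994
G1 X-2.89 Y3.45 E1.2824
G1 X-4.48 Y0.39 E1.4659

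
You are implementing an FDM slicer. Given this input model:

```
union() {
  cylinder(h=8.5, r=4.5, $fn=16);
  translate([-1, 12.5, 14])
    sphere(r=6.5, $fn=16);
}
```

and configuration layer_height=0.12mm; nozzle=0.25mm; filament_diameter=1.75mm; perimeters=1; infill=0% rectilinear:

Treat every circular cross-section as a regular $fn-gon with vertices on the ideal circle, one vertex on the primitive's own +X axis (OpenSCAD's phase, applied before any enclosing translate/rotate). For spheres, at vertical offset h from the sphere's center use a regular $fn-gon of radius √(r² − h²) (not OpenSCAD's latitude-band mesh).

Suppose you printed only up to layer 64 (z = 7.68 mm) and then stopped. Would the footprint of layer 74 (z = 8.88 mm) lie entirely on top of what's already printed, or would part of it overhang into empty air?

Compare the two slices. At z = 7.68: the r=4.5 cylinder gives a regular 16-gon of circumradius 4.5 (constant along its height) (area = (16/2)·4.500²·sin(360°/16) = 61.99 mm²); the r=6.5 sphere at (-1, 12.5) slices to a regular 16-gon of circumradius 1.519 (√(r²−h²) with h=6.32 from center) (area = (16/2)·1.519²·sin(360°/16) = 7.06 mm²); Taking the union: the 2 present regions are separate (no shared area or edge), so areas and boundary lengths simply add and each stays a separate island — area = 69.06 mm². At z = 8.88: the cylinder is not intersected at this z (z outside [0, 8.5]); the r=6.5 sphere at (-1, 12.5) slices to a regular 16-gon of circumradius 4.004 (√(r²−h²) with h=5.12 from center) (area = (16/2)·4.004²·sin(360°/16) = 49.09 mm²); Taking the union: only the r=6.5 sphere at (-1, 12.5) is present, so the union is just that shape — area = 49.09 mm². Checking containment: at z = 8.88 the cross-section extends beyond the z = 7.68 cross-section by about 42.03 mm².

part overhangs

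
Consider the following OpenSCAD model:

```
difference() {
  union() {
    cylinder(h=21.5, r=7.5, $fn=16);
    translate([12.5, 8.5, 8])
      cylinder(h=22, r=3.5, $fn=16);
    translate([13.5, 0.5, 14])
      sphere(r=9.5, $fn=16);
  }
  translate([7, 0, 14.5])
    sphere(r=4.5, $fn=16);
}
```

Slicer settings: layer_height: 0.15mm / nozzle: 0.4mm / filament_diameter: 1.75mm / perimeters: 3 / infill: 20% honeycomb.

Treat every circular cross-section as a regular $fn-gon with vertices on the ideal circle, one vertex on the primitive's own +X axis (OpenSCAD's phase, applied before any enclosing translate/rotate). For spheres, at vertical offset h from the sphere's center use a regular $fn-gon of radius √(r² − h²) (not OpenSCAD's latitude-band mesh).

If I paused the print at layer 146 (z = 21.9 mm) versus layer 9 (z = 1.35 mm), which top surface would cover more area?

layer 9 (z = 1.35 mm)

Layer 146 (z = 21.9): the cylinder is absent (z outside [0, 21.5]); the r=3.5 cylinder at (12.5, 8.5) contributes a regular 16-gon of circumradius 3.5 (area = (16/2)·3.500²·sin(360°/16) = 37.50 mm²); the r=9.5 sphere at (13.5, 0.5) contributes a regular 16-gon of circumradius √(9.5²−7.9²) = 5.276 (area = (16/2)·5.276²·sin(360°/16) = 85.23 mm²); Combining (union): the regions partially overlap — summed areas 122.73 mm² minus the doubly-counted overlap 1.26 mm² gives 121.47 mm² — area = 121.47 mm²; the sphere at (7, 0) does not reach this height (|z−center|=7.400 > r=4.5); Subtracting the remaining from the first: none of the subtracted shapes is present at this height, so that combined region is unchanged — area = 121.47 mm². So its area = 121.47 mm². Layer 9 (z = 1.35): the r=7.5 cylinder gives a regular 16-gon of circumradius 7.5 (constant along its height) (area = (16/2)·7.500²·sin(360°/16) = 172.21 mm²); the cylinder at (12.5, 8.5) does not reach this height (z outside [8, 30]); the sphere at (13.5, 0.5) does not reach this height (|z−center|=12.650 > r=9.5); Merging all regions: only the r=7.5 cylinder is present, so the union is just that shape — area = 172.21 mm²; the sphere at (7, 0) does not reach this height (|z−center|=13.150 > r=4.5); Taking the first minus the rest: none of the subtracted shapes is present at this height, so that combined region is unchanged — area = 172.21 mm². So its area = 172.21 mm². Layer 9 is larger (172.21 vs 121.47 mm²).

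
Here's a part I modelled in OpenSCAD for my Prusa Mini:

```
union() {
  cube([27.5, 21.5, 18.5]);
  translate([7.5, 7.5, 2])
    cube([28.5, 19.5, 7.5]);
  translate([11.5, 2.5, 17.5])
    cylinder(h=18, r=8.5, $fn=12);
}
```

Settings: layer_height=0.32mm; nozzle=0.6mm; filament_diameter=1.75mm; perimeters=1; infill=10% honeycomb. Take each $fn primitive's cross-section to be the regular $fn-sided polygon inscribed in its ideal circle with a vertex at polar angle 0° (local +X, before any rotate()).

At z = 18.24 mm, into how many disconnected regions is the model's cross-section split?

1

At z = 18.24 mm: the 27.5×21.5 cube contributes its full rectangle; the cube at (7.5, 7.5) is absent (z outside [2, 9.5]); the r=8.5 cylinder at (11.5, 2.5) gives a regular 12-gon of circumradius 8.5 (constant along its height); Taking the union: the regions partially overlap (shared area 149.20 mm²), so overlapping operands fuse into one piece — 1 connected region. The result has 1 disconnected region.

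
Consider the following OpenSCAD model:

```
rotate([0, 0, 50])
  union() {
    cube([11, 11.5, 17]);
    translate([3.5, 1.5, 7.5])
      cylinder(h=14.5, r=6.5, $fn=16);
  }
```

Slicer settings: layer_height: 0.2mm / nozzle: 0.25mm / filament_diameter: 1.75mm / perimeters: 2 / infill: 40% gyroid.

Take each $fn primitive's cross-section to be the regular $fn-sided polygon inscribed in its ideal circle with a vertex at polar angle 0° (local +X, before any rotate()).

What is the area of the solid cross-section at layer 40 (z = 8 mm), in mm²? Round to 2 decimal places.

At z = 8 mm: the 11×11.5 cube contributes its full rectangle (area 126.50 mm²); the r=6.5 cylinder at (3.5, 1.5) gives a regular 16-gon of circumradius 6.5 (constant along its height) (area = (16/2)·6.500²·sin(360°/16) = 129.35 mm²); Taking the union: the regions partially overlap — summed areas 255.85 mm² minus the doubly-counted overlap 68.40 mm² gives 187.44 mm² — area = 187.44 mm²; (rotated 50° about Z; rotation is an isometry so areas/perimeters/island counts are preserved). Overall, the cross-section is a single solid region. Net area = 187.44 mm².

187.44 mm²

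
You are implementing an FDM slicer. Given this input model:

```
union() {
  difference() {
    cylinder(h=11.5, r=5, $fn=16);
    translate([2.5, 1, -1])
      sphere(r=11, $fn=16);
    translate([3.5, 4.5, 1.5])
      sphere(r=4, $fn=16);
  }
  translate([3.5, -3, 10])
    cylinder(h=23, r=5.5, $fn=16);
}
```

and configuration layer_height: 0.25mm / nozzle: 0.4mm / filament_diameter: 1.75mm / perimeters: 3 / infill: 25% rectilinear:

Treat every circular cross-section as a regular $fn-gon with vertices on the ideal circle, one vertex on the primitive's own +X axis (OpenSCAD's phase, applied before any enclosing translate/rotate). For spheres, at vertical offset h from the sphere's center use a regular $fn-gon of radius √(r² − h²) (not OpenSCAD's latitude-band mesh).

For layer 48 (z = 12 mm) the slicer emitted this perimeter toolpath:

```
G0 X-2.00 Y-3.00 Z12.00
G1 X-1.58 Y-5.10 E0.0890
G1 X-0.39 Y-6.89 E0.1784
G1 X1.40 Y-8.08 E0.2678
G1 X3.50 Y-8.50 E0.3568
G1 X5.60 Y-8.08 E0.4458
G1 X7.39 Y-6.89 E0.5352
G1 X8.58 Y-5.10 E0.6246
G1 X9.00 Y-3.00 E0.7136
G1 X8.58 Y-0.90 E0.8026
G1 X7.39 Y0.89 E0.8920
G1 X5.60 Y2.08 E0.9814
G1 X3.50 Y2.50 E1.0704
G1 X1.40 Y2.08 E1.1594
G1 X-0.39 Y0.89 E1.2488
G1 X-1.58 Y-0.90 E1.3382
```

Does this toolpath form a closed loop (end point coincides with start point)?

no

Start point (G0): (-2.00, -3.00). End point (last G1): the path does not return to the start — open.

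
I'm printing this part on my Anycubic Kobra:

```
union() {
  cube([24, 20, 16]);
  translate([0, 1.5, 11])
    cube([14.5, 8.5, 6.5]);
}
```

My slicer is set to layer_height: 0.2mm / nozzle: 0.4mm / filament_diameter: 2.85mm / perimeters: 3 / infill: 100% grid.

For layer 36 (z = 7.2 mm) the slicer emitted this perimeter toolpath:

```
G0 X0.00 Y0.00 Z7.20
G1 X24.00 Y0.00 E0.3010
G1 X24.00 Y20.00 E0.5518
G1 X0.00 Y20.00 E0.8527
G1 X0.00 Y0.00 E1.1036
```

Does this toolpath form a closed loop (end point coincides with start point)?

Start point (G0): (0.00, 0.00). End point (last G1): the path returns to the start — closed.

yes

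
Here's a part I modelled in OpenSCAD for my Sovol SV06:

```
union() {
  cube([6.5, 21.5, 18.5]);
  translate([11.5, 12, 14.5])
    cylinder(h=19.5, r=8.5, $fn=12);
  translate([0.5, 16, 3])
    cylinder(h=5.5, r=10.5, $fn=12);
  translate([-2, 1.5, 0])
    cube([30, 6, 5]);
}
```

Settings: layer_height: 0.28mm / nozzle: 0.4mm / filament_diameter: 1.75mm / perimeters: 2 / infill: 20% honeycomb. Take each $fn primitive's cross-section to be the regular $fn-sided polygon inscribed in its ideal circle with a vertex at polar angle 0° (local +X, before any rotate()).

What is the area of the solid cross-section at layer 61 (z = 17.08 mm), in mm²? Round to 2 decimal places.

326.01 mm²

At z = 17.08 mm: the cube is present — its section is the full 6.5×21.5 rectangle (area 139.75 mm²); the r=8.5 cylinder at (11.5, 12) gives a regular 12-gon of circumradius 8.5 (constant along its height) (area = (12/2)·8.500²·sin(360°/12) = 216.75 mm²); the cylinder at (0.5, 16) does not reach this height (z outside [3, 8.5]); the cube at (-2, 1.5) is absent (z outside [0, 5]); Merging all regions: the regions partially overlap — summed areas 356.50 mm² minus the doubly-counted overlap 30.49 mm² gives 326.01 mm² — area = 326.01 mm². Overall, the cross-section is a single solid region. Net area = 326.01 mm².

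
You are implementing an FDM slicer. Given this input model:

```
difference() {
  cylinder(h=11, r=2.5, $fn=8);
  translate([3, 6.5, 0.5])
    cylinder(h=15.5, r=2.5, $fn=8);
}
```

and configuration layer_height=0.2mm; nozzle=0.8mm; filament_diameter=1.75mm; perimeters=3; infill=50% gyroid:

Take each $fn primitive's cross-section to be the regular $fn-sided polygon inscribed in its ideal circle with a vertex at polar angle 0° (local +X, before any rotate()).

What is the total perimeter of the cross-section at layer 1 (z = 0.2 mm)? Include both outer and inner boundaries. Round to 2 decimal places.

At z = 0.2 mm: the cylinder: section is a regular 8-gon, circumradius r=2.5 (perimeter = 2·8·2.500·sin(180°/8) = 15.31 mm); the cylinder at (3, 6.5) is not intersected at this z (z outside [0.5, 16]); After the difference (first − rest): none of the subtracted shapes is present at this height, so the r=2.5 cylinder is unchanged — boundary = 15.31 mm. Overall, the cross-section is a single solid region. Total boundary length (outer) = 15.31 mm.

15.31 mm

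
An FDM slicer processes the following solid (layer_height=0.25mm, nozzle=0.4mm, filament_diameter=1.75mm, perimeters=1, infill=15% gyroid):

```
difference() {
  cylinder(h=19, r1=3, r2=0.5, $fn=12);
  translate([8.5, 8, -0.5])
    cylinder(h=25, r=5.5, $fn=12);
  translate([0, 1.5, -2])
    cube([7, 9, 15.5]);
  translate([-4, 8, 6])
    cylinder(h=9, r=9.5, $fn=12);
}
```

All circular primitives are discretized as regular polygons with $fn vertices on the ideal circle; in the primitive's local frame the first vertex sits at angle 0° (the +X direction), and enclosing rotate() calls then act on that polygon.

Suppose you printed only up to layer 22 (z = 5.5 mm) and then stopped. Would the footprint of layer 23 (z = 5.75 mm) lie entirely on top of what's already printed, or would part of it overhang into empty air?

entirely on top

Compare the two slices. At z = 5.5: the cone contributes a regular 12-gon of circumradius 2.276 (interpolated between r1=3 and r2=0.5 at t=0.289) (area = (12/2)·2.276²·sin(360°/12) = 15.54 mm²); the r=5.5 cylinder at (8.5, 8) gives a regular 12-gon of circumradius 5.5 (constant along its height) (area = (12/2)·5.500²·sin(360°/12) = 90.75 mm²); the cube at (0, 1.5) is present — its section is the full 7×9 rectangle (area 63.00 mm²); the cylinder at (-4, 8) does not reach this height (z outside [6, 15]); After the difference (first − rest): starting from the cone (15.54 mm²), the r=5.5 cylinder at (8.5, 8) misses the remaining region (no effect); the 7×9 cube at (0, 1.5) partially overlaps it — only the 0.82 mm² overlap (of its 63.00 mm²) is removed, clipping the outline — area = 14.72 mm². At z = 5.75: the cone: at t=0.303 of its height the radius interpolates to r₁+(r₂−r₁)t = 2.243, giving a regular 12-gon of that circumradius (area = (12/2)·2.243²·sin(360°/12) = 15.10 mm²); the cylinder at (8.5, 8): section is a regular 12-gon, circumradius r=5.5 (area = (12/2)·5.500²·sin(360°/12) = 90.75 mm²); the cube at (0, 1.5) (footprint 7×9) is included at this height (area 63.00 mm²); the cylinder at (-4, 8) does not reach this height (z outside [6, 15]); Subtracting the remaining from the first: starting from the cone (15.10 mm²), the r=5.5 cylinder at (8.5, 8) misses the remaining region (no effect); the 7×9 cube at (0, 1.5) partially overlaps it — only the 0.76 mm² overlap (of its 63.00 mm²) is removed, clipping the outline — area = 14.34 mm². Checking containment: the cross-section at z = 5.75 is a subset of the cross-section at z = 5.5.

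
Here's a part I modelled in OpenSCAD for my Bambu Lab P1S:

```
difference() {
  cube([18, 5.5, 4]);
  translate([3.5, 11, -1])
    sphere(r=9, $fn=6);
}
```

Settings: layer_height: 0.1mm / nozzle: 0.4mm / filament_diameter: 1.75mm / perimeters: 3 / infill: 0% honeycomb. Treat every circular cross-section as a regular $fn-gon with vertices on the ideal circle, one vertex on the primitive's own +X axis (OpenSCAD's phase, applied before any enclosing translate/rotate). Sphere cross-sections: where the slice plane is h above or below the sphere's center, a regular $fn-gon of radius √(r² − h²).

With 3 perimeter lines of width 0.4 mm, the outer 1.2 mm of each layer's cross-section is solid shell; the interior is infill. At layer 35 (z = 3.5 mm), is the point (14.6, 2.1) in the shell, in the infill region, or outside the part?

At z = 3.5 mm: the cube (footprint 18×5.5) is included at this height; the sphere at (3.5, 11): section is a regular 6-gon, circumradius = √(r²−h²) = √(9²−4.5²) = 7.794; Taking the first minus the rest: starting from the 18×5.5 cube, the r=9 sphere at (3.5, 11) partially overlaps it — only the 9.70 mm² overlap (of its 157.83 mm²) is removed, clipping the outline — 1 connected region. Overall, the cross-section is a single solid region. The nearest boundary edge runs (18.00, 0.00)→(0.00, 0.00); distance from the point to it = 2.10 mm. The point is inside the cross-section and 2.10 mm from the nearest boundary — more than the 1.2 mm shell width (3 × 0.4), so it's in the infill interior.

infill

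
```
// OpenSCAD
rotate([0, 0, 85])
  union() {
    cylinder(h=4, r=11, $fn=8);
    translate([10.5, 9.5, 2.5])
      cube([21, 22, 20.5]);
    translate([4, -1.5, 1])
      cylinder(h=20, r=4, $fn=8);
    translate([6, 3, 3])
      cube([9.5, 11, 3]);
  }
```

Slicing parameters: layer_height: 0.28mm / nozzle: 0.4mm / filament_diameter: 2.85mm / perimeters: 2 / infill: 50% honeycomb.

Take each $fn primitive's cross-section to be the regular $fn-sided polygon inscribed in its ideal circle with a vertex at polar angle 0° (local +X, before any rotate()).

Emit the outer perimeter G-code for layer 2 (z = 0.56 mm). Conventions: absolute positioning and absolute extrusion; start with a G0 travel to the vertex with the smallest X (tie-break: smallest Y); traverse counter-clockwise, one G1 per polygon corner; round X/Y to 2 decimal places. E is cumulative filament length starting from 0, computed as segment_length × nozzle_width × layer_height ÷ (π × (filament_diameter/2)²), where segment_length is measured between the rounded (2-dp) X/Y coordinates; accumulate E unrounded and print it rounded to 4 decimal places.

At z = 0.56 mm: the r=11 cylinder contributes a regular 8-gon of circumradius 11; the cube at (10.5, 9.5) is not intersected at this z (z outside [2.5, 23]); the cylinder at (4, -1.5) is absent (z outside [1, 21]); the cube at (6, 3) is absent (z outside [3, 6]); Combining (union): only the r=11 cylinder is present, so the union is just that shape — 1 connected region; (rotated 85° about Z; rotation is an isometry so areas/perimeters/island counts are preserved). The outline is a single polygon with 8 vertices. Extrusion per mm of travel: 0.4 × 0.28 / (π × 1.425²) = 0.017557. Accumulating E over each segment gives final E = 1.1827.

G0 X-10.96 Y0.96 Z0.56
G1 X-8.43 Y-7.07 E0.1478
G1 X-0.96 Y-10.96 E0.2957
G1 X7.07 Y-8.43 E0.4435
G1 X10.96 Y-0.96 E0.5913
G1 X8.43 Y7.07 E0.7392
G1 X0.96 Y10.96 E0.8870
G1 X-7.07 Y8.43 E1.0348
G1 X-10.96 Y0.96 E1.1827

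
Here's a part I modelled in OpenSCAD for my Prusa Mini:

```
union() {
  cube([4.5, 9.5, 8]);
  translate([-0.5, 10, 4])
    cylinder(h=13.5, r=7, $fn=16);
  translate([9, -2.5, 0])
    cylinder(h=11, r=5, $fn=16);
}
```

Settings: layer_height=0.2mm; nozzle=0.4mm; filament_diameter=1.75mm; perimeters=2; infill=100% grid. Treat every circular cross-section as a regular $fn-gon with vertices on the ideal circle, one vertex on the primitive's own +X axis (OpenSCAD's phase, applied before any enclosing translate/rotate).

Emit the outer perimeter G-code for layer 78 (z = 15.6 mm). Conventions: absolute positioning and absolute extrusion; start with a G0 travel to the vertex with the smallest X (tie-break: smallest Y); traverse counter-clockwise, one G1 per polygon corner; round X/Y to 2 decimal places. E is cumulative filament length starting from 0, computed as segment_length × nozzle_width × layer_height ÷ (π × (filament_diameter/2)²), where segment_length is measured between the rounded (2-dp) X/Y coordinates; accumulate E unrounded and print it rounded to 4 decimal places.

G0 X-7.50 Y10.00 Z15.60
G1 X-6.97 Y7.32 E0.0909
G1 X-5.45 Y5.05 E0.1817
G1 X-3.18 Y3.53 E0.2726
G1 X-0.50 Y3.00 E0.3635
G1 X2.18 Y3.53 E0.4543
G1 X4.45 Y5.05 E0.5452
G1 X5.97 Y7.32 E0.6360
G1 X6.50 Y10.00 E0.7269
G1 X5.97 Y12.68 E0.8178
G1 X4.45 Y14.95 E0.9086
G1 X2.18 Y16.47 E0.9995
G1 X-0.50 Y17.00 E1.0904
G1 X-3.18 Y16.47 E1.1812
G1 X-5.45 Y14.95 E1.2721
G1 X-6.97 Y12.68 E1.3630
G1 X-7.50 Y10.00 E1.4538

At z = 15.6 mm: the cube is not intersected at this z (z outside [0, 8]); the r=7 cylinder at (-0.5, 10) gives a regular 16-gon of circumradius 7 (constant along its height); the cylinder at (9, -2.5) is absent (z outside [0, 11]); Merging all regions: only the r=7 cylinder at (-0.5, 10) is present, so the union is just that shape — 1 connected region. The outline is a single polygon with 16 vertices. Extrusion per mm of travel: 0.4 × 0.2 / (π × 0.875²) = 0.033260. Accumulating E over each segment gives final E = 1.4538.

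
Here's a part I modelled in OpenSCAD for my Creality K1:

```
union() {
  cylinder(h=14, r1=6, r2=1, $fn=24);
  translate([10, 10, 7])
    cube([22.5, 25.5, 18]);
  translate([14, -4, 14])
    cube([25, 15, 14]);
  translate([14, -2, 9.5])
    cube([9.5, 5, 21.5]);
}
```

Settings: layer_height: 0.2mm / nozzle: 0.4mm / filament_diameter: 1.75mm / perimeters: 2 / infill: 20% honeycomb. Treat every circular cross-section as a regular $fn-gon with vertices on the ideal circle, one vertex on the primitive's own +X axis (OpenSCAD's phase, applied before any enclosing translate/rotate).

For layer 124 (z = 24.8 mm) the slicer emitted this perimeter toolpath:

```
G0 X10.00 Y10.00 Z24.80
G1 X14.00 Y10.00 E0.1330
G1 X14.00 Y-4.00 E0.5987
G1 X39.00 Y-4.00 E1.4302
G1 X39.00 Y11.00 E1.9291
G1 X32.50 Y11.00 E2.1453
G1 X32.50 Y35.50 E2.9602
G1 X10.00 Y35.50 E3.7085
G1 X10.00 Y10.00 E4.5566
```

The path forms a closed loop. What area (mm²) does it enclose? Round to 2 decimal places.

Apply the shoelace formula to the sequence of (X, Y) vertices; enclosed area = 930.25 mm².

930.25 mm²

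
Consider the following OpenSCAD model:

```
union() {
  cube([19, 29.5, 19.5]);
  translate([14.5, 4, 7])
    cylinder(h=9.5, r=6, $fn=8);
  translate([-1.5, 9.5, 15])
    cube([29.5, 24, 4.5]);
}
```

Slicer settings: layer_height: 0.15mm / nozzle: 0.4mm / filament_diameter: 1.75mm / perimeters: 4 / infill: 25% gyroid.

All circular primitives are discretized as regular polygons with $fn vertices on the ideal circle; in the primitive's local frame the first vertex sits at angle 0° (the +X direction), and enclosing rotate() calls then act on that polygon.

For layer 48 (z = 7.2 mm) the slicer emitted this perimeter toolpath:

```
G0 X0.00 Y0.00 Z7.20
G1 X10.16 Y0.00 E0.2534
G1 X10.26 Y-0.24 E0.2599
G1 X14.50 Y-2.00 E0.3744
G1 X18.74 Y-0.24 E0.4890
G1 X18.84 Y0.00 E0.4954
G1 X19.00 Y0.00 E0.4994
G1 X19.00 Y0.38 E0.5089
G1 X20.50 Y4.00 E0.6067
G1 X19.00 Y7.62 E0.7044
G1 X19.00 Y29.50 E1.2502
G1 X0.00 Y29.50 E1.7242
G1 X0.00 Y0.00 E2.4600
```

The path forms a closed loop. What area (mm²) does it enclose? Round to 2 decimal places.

575.45 mm²

Apply the shoelace formula to the sequence of (X, Y) vertices; enclosed area = 575.45 mm².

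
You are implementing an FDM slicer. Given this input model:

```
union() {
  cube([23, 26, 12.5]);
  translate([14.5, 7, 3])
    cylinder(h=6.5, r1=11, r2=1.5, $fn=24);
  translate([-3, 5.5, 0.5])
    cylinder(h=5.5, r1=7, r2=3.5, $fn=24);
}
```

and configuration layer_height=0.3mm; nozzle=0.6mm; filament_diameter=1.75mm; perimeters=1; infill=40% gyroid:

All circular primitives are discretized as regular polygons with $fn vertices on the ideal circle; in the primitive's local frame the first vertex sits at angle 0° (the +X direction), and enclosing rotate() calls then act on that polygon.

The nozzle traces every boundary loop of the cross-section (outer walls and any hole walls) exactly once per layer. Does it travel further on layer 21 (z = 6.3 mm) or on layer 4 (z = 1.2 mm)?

Layer 21 (z = 6.3): the cube (footprint 23×26) is included at this height (perimeter 98.00 mm); the cone at (14.5, 7) contributes a regular 24-gon of circumradius 6.177 (interpolated between r1=11 and r2=1.5 at t=0.508) (perimeter = 2·24·6.177·sin(180°/24) = 38.70 mm); the cone at (-3, 5.5) is not intersected at this z (z outside [0.5, 6]); Combining (union): the cone at (14.5, 7) lies entirely inside the 23×26 cube, so the union is just the 23×26 cube — boundary = 98.00 mm. So its perimeter = 98.00 mm. Layer 4 (z = 1.2): the cube (footprint 23×26) is included at this height (perimeter 98.00 mm); the cone at (14.5, 7) is not intersected at this z (z outside [3, 9.5]); the cone at (-3, 5.5) contributes a regular 24-gon of circumradius 6.555 (interpolated between r1=7 and r2=3.5 at t=0.127) (perimeter = 2·24·6.555·sin(180°/24) = 41.07 mm); Merging all regions: the regions partially overlap (shared area 28.97 mm²), so the edge portions inside another operand are dropped and the merged outline is re-measured after clipping — boundary = 113.57 mm. So its perimeter = 113.57 mm. Layer 4 is larger (113.57 vs 98.00 mm).

layer 4 (z = 1.2 mm)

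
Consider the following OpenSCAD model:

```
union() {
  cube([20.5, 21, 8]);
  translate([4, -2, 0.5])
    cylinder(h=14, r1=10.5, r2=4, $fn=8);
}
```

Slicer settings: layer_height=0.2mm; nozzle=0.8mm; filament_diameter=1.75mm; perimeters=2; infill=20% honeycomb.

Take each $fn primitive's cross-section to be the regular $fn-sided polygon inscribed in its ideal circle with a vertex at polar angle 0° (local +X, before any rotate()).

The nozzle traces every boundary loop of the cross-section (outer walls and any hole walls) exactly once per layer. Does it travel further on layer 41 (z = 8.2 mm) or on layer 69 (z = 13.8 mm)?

layer 41 (z = 8.2 mm)

Layer 41 (z = 8.2): the cube does not reach this height (z outside [0, 8]); the cone at (4, -2) (r1=10.5→r2=4) has section circumradius 6.925 here — a regular 8-gon (perimeter = 2·8·6.925·sin(180°/8) = 42.40 mm); Merging all regions: only the cone at (4, -2) is present, so the union is just that shape — boundary = 42.40 mm. So its perimeter = 42.40 mm. Layer 69 (z = 13.8): the cube is absent (z outside [0, 8]); the cone at (4, -2): at t=0.950 of its height the radius interpolates to r₁+(r₂−r₁)t = 4.325, giving a regular 8-gon of that circumradius (perimeter = 2·8·4.325·sin(180°/8) = 26.48 mm); Merging all regions: only the cone at (4, -2) is present, so the union is just that shape — boundary = 26.48 mm. So its perimeter = 26.48 mm. Layer 41 is larger (42.40 vs 26.48 mm).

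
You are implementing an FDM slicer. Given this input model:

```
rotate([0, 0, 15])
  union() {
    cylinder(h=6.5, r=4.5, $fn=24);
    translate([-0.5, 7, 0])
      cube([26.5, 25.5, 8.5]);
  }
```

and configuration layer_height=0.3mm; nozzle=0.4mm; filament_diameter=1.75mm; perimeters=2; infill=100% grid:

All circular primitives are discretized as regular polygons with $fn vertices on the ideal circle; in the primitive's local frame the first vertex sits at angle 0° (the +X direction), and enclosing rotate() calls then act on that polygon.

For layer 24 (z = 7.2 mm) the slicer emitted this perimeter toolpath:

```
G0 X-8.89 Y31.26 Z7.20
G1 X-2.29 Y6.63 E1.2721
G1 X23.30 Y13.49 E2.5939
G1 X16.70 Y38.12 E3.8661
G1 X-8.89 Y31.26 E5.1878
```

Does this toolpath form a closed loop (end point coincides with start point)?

Start point (G0): (-8.89, 31.26). End point (last G1): the path returns to the start — closed.

yes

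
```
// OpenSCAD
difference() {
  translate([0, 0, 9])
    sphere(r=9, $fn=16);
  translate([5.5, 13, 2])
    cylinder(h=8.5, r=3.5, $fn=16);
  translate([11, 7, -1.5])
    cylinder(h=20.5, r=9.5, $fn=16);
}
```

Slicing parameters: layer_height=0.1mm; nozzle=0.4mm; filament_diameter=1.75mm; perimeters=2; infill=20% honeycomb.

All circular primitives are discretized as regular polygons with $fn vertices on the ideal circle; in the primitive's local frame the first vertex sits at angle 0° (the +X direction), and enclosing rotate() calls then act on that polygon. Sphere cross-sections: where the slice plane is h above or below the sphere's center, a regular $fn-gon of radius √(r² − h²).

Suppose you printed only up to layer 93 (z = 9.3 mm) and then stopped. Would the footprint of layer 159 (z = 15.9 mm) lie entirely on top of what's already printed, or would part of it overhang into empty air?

entirely on top

Compare the two slices. At z = 9.3: the r=9 sphere slices to a regular 16-gon of circumradius 8.995 (√(r²−h²) with h=0.3 from center) (area = (16/2)·8.995²·sin(360°/16) = 247.70 mm²); the r=3.5 cylinder at (5.5, 13) gives a regular 16-gon of circumradius 3.5 (constant along its height) (area = (16/2)·3.500²·sin(360°/16) = 37.50 mm²); the r=9.5 cylinder at (11, 7) gives a regular 16-gon of circumradius 9.5 (constant along its height) (area = (16/2)·9.500²·sin(360°/16) = 276.30 mm²); Taking the first minus the rest: starting from the r=9 sphere (247.70 mm²), the r=3.5 cylinder at (5.5, 13) misses the remaining region (no effect); the r=9.5 cylinder at (11, 7) partially overlaps it — only the 45.92 mm² overlap (of its 276.30 mm²) is removed, clipping the outline — area = 201.78 mm². At z = 15.9: the r=9 sphere contributes a regular 16-gon of circumradius √(9²−6.9²) = 5.778 (area = (16/2)·5.778²·sin(360°/16) = 102.22 mm²); the cylinder at (5.5, 13) does not reach this height (z outside [2, 10.5]); the r=9.5 cylinder at (11, 7) contributes a regular 16-gon of circumradius 9.5 (area = (16/2)·9.500²·sin(360°/16) = 276.30 mm²); After the difference (first − rest): starting from the r=9 sphere (102.22 mm²), the r=9.5 cylinder at (11, 7) partially overlaps it — only the 10.13 mm² overlap (of its 276.30 mm²) is removed, clipping the outline — area = 92.09 mm². Checking containment: the cross-section at z = 15.9 is a subset of the cross-section at z = 9.3.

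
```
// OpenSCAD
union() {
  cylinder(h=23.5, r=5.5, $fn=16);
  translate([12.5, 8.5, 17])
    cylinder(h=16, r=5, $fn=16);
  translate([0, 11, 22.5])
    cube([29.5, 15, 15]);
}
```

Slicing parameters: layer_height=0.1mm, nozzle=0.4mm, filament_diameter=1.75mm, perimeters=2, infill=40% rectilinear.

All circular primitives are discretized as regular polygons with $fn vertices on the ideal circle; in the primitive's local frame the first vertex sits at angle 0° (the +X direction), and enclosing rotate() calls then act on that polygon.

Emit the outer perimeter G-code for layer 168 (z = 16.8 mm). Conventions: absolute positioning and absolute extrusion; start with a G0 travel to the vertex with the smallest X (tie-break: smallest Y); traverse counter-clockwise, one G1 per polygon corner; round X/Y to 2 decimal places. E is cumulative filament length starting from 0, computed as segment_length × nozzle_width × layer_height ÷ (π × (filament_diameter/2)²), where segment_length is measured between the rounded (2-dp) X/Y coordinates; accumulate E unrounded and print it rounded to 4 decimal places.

At z = 16.8 mm: the r=5.5 cylinder gives a regular 16-gon of circumradius 5.5 (constant along its height); the cylinder at (12.5, 8.5) is absent (z outside [17, 33]); the cube at (0, 11) is absent (z outside [22.5, 37.5]); Merging all regions: only the r=5.5 cylinder is present, so the union is just that shape — 1 connected region. The outline is a single polygon with 16 vertices. Extrusion per mm of travel: 0.4 × 0.1 / (π × 0.875²) = 0.016630. Accumulating E over each segment gives final E = 0.5709.

G0 X-5.50 Y0.00 Z16.80
G1 X-5.08 Y-2.10 E0.0356
G1 X-3.89 Y-3.89 E0.0714
G1 X-2.10 Y-5.08 E0.1071
G1 X0.00 Y-5.50 E0.1427
G1 X2.10 Y-5.08 E0.1783
G1 X3.89 Y-3.89 E0.2141
G1 X5.08 Y-2.10 E0.2498
G1 X5.50 Y0.00 E0.2854
G1 X5.08 Y2.10 E0.3211
G1 X3.89 Y3.89 E0.3568
G1 X2.10 Y5.08 E0.3925
G1 X0.00 Y5.50 E0.4282
G1 X-2.10 Y5.08 E0.4638
G1 X-3.89 Y3.89 E0.4995
G1 X-5.08 Y2.10 E0.5353
G1 X-5.50 Y0.00 E0.5709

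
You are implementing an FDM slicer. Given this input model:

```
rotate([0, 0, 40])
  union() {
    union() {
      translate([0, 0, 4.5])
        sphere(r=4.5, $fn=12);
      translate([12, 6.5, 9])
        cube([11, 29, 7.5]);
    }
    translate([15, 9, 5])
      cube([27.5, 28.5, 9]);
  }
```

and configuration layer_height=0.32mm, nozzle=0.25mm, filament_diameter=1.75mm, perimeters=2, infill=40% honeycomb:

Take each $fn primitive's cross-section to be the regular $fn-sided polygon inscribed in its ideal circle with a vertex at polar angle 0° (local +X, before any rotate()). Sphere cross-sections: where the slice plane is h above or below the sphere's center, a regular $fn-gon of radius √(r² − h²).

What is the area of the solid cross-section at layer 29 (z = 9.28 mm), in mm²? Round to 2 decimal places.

At z = 9.28 mm: the sphere is not intersected at this z (|z−center|=4.780 > r=4.5); the cube at (12, 6.5) is present — its section is the full 11×29 rectangle (area 319.00 mm²); Combining (union): only the 11×29 cube at (12, 6.5) is present, so the union is just that shape — area = 319.00 mm²; the cube at (15, 9) is present — its section is the full 27.5×28.5 rectangle (area 783.75 mm²); Taking the union: the regions partially overlap — summed areas 1102.75 mm² minus the doubly-counted overlap 212.00 mm² gives 890.75 mm² — area = 890.75 mm²; (rotated 40° about Z; rotation is an isometry so areas/perimeters/island counts are preserved). Overall, the cross-section is a single solid region. Net area = 890.75 mm².

890.75 mm²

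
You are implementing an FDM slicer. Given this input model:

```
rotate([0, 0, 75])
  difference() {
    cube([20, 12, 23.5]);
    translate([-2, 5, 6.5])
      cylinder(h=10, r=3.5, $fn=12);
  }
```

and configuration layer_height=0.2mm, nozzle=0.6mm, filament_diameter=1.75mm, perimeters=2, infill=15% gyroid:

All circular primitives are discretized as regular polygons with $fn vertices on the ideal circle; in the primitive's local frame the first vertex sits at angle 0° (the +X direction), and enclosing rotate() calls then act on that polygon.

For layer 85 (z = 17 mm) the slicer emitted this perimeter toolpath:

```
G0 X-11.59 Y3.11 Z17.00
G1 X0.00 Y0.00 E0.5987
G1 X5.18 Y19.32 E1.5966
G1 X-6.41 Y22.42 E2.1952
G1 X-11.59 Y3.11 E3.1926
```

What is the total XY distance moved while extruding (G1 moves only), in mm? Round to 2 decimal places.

Sum the Euclidean lengths of each G1 segment: total = 63.99 mm.

63.99 mm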